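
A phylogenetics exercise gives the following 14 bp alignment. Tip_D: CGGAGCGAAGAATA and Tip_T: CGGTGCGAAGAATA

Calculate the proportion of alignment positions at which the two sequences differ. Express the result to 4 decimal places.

0.0714

A single mismatch occurs at site 4 (A↔T).
There are 1 differences over 14 sites, so p = 1/14 = 0.0714.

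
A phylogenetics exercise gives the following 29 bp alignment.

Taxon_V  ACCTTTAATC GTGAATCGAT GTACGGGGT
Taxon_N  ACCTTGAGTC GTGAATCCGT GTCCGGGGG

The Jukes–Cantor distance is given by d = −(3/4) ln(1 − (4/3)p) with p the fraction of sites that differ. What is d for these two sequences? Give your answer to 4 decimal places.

Mismatches occur at site 6 (T→G), site 8 (A→G), site 18 (G→C), site 19 (A→G), site 23 (A→C), site 29 (T→G).
p = 6/29 = 0.206897.
d = −0.75 · ln(1 − (4/3)·0.206897) = −0.75 · ln(0.724137) = −0.75 · (-0.322775) = 0.2421.

0.2421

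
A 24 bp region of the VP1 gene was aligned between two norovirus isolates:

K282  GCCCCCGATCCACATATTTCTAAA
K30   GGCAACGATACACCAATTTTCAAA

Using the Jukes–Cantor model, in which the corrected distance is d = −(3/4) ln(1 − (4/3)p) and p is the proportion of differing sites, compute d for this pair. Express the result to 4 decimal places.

Mismatches occur at site 2 (C/G), site 4 (C/A), site 5 (C/A), site 10 (C/A), site 14 (A/C), site 15 (T/A), site 20 (C/T), site 21 (T/C).
p = 8/24 = 0.333333.
d = −0.75 · ln(1 − (4/3)·0.333333) = −0.75 · ln(0.555556) = −0.75 · (-0.587786) = 0.4408.

0.4408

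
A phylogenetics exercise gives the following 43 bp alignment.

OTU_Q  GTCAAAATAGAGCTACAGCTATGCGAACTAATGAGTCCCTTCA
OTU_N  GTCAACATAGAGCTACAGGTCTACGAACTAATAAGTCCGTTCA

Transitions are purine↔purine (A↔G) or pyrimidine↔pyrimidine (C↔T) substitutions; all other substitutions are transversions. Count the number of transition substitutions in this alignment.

2

Mismatches occur at site 6 (A→C, transversion), site 19 (C→G, transversion), site 21 (A→C, transversion), site 23 (G→A, transition), site 33 (G→A, transition), site 39 (C→G, transversion).
Of the 6 differences, 2 transitions and 4 transversions, so the answer is 2.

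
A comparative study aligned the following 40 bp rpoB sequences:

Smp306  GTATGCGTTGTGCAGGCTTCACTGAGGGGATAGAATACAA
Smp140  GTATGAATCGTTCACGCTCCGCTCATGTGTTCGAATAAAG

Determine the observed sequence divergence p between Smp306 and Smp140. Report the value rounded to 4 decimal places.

0.3500

Mismatches occur at site 6 (C↔A), site 7 (G↔A), site 9 (T↔C), site 12 (G↔T), site 15 (G↔C), site 19 (T↔C), site 21 (A↔G), site 24 (G↔C), site 26 (G↔T), site 28 (G↔T), site 30 (A↔T), site 32 (A↔C), site 38 (C↔A), site 40 (A↔G).
There are 14 differences over 40 sites, so p = 14/40 = 0.3500.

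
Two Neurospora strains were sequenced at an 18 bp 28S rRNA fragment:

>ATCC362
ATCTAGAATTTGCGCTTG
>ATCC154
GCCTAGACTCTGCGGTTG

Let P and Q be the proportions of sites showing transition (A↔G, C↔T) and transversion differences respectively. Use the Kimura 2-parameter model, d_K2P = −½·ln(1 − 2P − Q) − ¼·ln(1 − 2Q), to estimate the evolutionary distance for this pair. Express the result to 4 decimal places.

0.3567

Mismatches occur at site 1 (A→G, transition), site 2 (T→C, transition), site 8 (A→C, transversion), site 10 (T→C, transition), site 15 (C→G, transversion).
Of the 5 differences, 3 transitions and 2 transversions over 18 sites: P = 3/18 = 0.166667, Q = 2/18 = 0.111111.
d = −0.5·ln(0.555555) − 0.25·ln(0.777778) = −0.5·(-0.587788) − 0.25·(-0.251314) = 0.3567.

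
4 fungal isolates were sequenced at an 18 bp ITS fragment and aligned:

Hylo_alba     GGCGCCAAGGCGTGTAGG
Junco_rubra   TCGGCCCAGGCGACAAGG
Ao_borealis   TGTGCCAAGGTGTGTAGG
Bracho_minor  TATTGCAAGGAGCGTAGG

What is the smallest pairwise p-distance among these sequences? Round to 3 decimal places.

0.167

Pairwise Hamming distances:
  Hylo_alba vs Junco_rubra: 7
  Hylo_alba vs Ao_borealis: 3
  Hylo_alba vs Bracho_minor: 7
  Junco_rubra vs Ao_borealis: 7
  Junco_rubra vs Bracho_minor: 9
  Ao_borealis vs Bracho_minor: 5
The smallest is 3 mismatches, between Hylo_alba and Ao_borealis; p = 3/18 = 0.167.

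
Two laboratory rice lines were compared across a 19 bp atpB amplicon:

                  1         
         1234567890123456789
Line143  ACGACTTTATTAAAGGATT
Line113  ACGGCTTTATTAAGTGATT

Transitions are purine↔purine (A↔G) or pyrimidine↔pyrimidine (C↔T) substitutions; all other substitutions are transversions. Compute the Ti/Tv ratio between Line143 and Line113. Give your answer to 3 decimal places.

2.000

The sequences differ at positions 4 (A/G, transition), 14 (A/G, transition), 15 (G/T, transversion).
Of the 3 differences, 2 transitions and 1 transversion, so Ti/Tv = 2/1 = 2.000.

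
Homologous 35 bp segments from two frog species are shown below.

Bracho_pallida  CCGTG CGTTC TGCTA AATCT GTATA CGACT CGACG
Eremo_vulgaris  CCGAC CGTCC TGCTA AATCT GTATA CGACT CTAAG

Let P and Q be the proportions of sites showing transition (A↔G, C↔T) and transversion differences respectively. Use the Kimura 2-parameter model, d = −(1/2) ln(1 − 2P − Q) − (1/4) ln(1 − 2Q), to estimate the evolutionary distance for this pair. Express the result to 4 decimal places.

0.1589

Mismatches occur at site 4 (T/A, transversion), site 5 (G/C, transversion), site 9 (T/C, transition), site 32 (G/T, transversion), site 34 (C/A, transversion).
Of the 5 differences, 1 transition and 4 transversions over 35 sites: P = 1/35 = 0.028571, Q = 4/35 = 0.114286.
d = −0.5·ln(0.828572) − 0.25·ln(0.771428) = −0.5·(-0.188052) − 0.25·(-0.259512) = 0.1589.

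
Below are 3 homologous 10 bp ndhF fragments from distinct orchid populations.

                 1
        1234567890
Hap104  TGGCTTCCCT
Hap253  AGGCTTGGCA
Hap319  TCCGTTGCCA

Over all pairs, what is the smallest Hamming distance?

4

Pairwise Hamming distances:
  Hap104 vs Hap253: 4
  Hap104 vs Hap319: 5
  Hap253 vs Hap319: 5
The smallest is 4, between Hap104 and Hap253.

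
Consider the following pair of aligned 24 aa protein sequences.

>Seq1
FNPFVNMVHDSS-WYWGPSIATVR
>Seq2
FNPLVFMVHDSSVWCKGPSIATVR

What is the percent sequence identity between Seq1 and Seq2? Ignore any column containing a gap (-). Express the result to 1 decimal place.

Excluding the 1 gap column leaves 23 comparable sites.
Mismatches occur at site 4 (F→L), site 6 (N→F), site 15 (Y→C), site 16 (W→K).
19 of the 23 comparable sites match, so the percent identity is 19/23 × 100 = 82.6%.

82.6%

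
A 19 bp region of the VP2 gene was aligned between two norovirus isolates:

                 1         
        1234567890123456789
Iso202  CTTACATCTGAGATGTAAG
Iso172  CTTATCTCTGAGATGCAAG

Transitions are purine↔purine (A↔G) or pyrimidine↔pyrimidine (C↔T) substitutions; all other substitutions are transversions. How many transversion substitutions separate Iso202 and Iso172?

Differing sites — 5:C/T (Ti); 6:A/C (Tv); 16:T/C (Ti).
Of the 3 differences, 2 transitions and 1 transversion, so the answer is 1.

1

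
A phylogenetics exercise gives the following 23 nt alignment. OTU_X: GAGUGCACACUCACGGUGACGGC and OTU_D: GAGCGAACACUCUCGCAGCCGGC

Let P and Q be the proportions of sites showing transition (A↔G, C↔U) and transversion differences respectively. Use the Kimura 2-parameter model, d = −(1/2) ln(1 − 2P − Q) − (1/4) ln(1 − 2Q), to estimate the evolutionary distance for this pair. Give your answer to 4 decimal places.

Differing sites — 4:U/C (Ti); 6:C/A (Tv); 13:A/U (Tv); 16:G/C (Tv); 17:U/A (Tv); 19:A/C (Tv).
Of the 6 differences, 1 transition and 5 transversions over 23 sites: P = 1/23 = 0.043478, Q = 5/23 = 0.217391.
d = −0.5·ln(0.695653) − 0.25·ln(0.565218) = −0.5·(-0.362904) − 0.25·(-0.570544) = 0.3241.

0.3241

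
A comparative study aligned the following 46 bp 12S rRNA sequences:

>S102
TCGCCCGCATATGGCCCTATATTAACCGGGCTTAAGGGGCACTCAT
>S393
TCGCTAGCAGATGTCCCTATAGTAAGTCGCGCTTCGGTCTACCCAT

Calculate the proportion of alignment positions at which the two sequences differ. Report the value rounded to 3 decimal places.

0.370

Mismatches occur at site 5 (C/T), site 6 (C/A), site 10 (T/G), site 14 (G/T), site 22 (T/G), site 26 (C/G), site 27 (C/T), site 28 (G/C), site 30 (G/C), site 31 (C/G), site 32 (T/C), site 34 (A/T), site 35 (A/C), site 38 (G/T), site 39 (G/C), site 40 (C/T), site 43 (T/C).
There are 17 differences over 46 sites, so p = 17/46 = 0.370.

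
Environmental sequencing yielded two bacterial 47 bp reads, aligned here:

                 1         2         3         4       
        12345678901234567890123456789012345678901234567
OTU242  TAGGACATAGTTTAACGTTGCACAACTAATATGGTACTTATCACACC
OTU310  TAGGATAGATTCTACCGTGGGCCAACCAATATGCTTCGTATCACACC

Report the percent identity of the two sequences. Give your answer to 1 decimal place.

74.5%

Differing sites — 6:C/T; 8:T/G; 10:G/T; 12:T/C; 15:A/C; 19:T/G; 21:C/G; 22:A/C; 27:T/C; 34:G/C; 36:A/T; 38:T/G.
35 of the 47 sites match, so the percent identity is 35/47 × 100 = 74.5%.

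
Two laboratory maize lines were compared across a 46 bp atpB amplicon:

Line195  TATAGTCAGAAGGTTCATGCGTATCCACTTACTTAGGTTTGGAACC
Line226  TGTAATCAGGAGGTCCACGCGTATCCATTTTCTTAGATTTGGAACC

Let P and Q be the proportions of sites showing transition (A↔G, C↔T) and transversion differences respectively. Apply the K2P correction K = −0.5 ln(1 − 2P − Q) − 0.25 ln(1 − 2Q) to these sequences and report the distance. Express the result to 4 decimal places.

The sequences differ at positions 2 (A/G, transition), 5 (G/A, transition), 10 (A/G, transition), 15 (T/C, transition), 18 (T/C, transition), 28 (C/T, transition), 31 (A/T, transversion), 37 (G/A, transition).
Of the 8 differences, 7 transitions and 1 transversion over 46 sites: P = 7/46 = 0.152174, Q = 1/46 = 0.021739.
d = −0.5·ln(0.673913) − 0.25·ln(0.956522) = −0.5·(-0.394654) − 0.25·(-0.044451) = 0.2084.

0.2084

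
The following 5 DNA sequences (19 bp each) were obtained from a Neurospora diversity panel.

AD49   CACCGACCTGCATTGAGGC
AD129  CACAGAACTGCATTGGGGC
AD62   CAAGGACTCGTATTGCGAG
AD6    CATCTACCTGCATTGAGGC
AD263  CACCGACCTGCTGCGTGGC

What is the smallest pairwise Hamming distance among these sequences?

2

Pairwise Hamming distances:
  AD49 vs AD129: 3
  AD49 vs AD62: 8
  AD49 vs AD6: 2
  AD49 vs AD263: 4
  AD129 vs AD62: 9
  AD129 vs AD6: 5
  AD129 vs AD263: 6
  AD62 vs AD6: 9
  AD62 vs AD263: 11
  AD6 vs AD263: 6
The smallest is 2, between AD49 and AD6.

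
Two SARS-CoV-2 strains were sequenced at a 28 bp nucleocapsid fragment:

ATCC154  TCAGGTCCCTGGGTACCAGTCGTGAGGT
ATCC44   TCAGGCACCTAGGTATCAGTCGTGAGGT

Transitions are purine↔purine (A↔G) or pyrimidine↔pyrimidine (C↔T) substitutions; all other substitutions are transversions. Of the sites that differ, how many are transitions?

Mismatches occur at site 6 (T→C, transition), site 7 (C→A, transversion), site 11 (G→A, transition), site 16 (C→T, transition).
Of the 4 differences, 3 transitions and 1 transversion, so the answer is 3.

3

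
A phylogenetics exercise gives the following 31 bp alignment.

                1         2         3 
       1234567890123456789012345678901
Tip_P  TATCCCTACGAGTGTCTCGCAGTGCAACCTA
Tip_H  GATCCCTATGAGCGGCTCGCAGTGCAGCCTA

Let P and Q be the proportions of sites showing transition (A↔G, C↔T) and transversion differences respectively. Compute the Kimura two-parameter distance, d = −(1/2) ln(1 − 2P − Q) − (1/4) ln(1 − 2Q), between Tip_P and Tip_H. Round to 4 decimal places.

0.1838

The sequences differ at positions 1 (T/G, transversion), 9 (C/T, transition), 13 (T/C, transition), 15 (T/G, transversion), 27 (A/G, transition).
Of the 5 differences, 3 transitions and 2 transversions over 31 sites: P = 3/31 = 0.096774, Q = 2/31 = 0.064516.
d = −0.5·ln(0.741936) − 0.25·ln(0.870968) = −0.5·(-0.298492) − 0.25·(-0.138150) = 0.1838.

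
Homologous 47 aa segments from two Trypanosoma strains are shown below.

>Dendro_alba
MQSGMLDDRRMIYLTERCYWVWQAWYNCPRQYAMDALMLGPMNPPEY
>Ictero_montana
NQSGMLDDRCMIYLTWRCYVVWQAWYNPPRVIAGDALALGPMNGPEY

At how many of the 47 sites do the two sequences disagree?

10

The sequences differ at positions 1 (M/N), 10 (R/C), 16 (E/W), 20 (W/V), 28 (C/P), 31 (Q/V), 32 (Y/I), 34 (M/G), 38 (M/A), 44 (P/G).
That gives 10 mismatches out of 47 aligned sites, so the Hamming distance is 10.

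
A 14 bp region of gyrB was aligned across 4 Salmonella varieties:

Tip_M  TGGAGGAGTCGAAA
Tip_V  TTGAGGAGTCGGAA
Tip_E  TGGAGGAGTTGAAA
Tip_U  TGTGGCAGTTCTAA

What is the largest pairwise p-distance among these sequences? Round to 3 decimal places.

0.500

Pairwise Hamming distances:
  Tip_M vs Tip_V: 2
  Tip_M vs Tip_E: 1
  Tip_M vs Tip_U: 6
  Tip_V vs Tip_E: 3
  Tip_V vs Tip_U: 7
  Tip_E vs Tip_U: 5
The largest is 7 mismatches, between Tip_V and Tip_U; p = 7/14 = 0.500.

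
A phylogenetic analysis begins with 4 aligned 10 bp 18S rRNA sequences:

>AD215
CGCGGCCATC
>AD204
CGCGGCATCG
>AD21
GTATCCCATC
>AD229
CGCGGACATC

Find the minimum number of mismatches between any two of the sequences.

1

Pairwise Hamming distances:
  AD215 vs AD204: 4
  AD215 vs AD21: 5
  AD215 vs AD229: 1
  AD204 vs AD21: 9
  AD204 vs AD229: 5
  AD21 vs AD229: 6
The smallest is 1, between AD215 and AD229.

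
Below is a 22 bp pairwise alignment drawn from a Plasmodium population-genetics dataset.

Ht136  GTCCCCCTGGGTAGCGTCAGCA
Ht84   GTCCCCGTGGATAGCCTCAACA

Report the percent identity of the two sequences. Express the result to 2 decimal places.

The sequences differ at positions 7 (C/G), 11 (G/A), 16 (G/C), 20 (G/A).
18 of the 22 sites match, so the percent identity is 18/22 × 100 = 81.82%.

81.82%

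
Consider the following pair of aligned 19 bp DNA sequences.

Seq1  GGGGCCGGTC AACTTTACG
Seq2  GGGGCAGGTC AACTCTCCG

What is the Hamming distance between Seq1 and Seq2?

The sequences differ at positions 6 (C/A), 15 (T/C), 17 (A/C).
That gives 3 mismatches out of 19 aligned sites, so the Hamming distance is 3.

3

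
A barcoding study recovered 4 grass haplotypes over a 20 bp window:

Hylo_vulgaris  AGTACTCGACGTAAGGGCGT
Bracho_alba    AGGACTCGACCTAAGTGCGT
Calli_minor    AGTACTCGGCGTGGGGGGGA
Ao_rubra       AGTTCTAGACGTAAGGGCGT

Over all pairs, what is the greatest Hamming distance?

8

Pairwise Hamming distances:
  Hylo_vulgaris vs Bracho_alba: 3
  Hylo_vulgaris vs Calli_minor: 5
  Hylo_vulgaris vs Ao_rubra: 2
  Bracho_alba vs Calli_minor: 8
  Bracho_alba vs Ao_rubra: 5
  Calli_minor vs Ao_rubra: 7
The largest is 8, between Bracho_alba and Calli_minor.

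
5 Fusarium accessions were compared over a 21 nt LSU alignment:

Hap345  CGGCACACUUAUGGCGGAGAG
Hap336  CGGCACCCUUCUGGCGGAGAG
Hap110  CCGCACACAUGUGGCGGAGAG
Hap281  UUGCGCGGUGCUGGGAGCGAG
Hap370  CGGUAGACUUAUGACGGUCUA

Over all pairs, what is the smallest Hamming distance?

Pairwise Hamming distances:
  Hap345 vs Hap336: 2
  Hap345 vs Hap110: 3
  Hap345 vs Hap281: 10
  Hap345 vs Hap370: 7
  Hap336 vs Hap110: 4
  Hap336 vs Hap281: 9
  Hap336 vs Hap370: 9
  Hap110 vs Hap281: 11
  Hap110 vs Hap370: 10
  Hap281 vs Hap370: 16
The smallest is 2, between Hap345 and Hap336.

2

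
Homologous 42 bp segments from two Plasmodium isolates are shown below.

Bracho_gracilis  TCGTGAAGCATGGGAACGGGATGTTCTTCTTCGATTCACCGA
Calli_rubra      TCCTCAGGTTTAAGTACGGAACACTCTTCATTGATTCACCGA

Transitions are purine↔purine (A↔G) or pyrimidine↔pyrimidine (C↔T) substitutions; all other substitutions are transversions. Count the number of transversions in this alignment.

Mismatches occur at site 3 (G/C, transversion), site 5 (G/C, transversion), site 7 (A/G, transition), site 9 (C/T, transition), site 10 (A/T, transversion), site 12 (G/A, transition), site 13 (G/A, transition), site 15 (A/T, transversion), site 20 (G/A, transition), site 22 (T/C, transition), site 23 (G/A, transition), site 24 (T/C, transition), site 30 (T/A, transversion), site 32 (C/T, transition).
Of the 14 differences, 9 transitions and 5 transversions, so the answer is 5.

5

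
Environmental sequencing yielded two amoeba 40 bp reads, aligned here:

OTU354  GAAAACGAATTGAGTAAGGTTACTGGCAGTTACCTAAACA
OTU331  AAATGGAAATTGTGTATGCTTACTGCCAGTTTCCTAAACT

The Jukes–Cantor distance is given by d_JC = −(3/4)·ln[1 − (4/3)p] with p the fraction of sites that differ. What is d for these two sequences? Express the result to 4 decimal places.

0.3426

Mismatches occur at site 1 (G→A), site 4 (A→T), site 5 (A→G), site 6 (C→G), site 7 (G→A), site 13 (A→T), site 17 (A→T), site 19 (G→C), site 26 (G→C), site 32 (A→T), site 40 (A→T).
p = 11/40 = 0.275000.
d = −0.75 · ln(1 − (4/3)·0.275000) = −0.75 · ln(0.633333) = −0.75 · (-0.456759) = 0.3426.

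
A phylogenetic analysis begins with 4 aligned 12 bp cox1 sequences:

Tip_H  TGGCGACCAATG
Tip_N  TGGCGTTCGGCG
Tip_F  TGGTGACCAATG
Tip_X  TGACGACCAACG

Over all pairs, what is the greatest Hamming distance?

6

Pairwise Hamming distances:
  Tip_H vs Tip_N: 5
  Tip_H vs Tip_F: 1
  Tip_H vs Tip_X: 2
  Tip_N vs Tip_F: 6
  Tip_N vs Tip_X: 5
  Tip_F vs Tip_X: 3
The largest is 6, between Tip_N and Tip_F.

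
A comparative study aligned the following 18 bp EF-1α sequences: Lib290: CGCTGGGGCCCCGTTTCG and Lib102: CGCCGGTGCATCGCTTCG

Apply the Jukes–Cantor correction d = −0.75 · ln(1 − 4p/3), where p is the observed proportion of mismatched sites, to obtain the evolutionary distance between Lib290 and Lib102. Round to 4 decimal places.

0.3470

The sequences differ at positions 4 (T/C), 7 (G/T), 10 (C/A), 11 (C/T), 14 (T/C).
p = 5/18 = 0.277778.
d = −0.75 · ln(1 − (4/3)·0.277778) = −0.75 · ln(0.629629) = −0.75 · (-0.462625) = 0.3470.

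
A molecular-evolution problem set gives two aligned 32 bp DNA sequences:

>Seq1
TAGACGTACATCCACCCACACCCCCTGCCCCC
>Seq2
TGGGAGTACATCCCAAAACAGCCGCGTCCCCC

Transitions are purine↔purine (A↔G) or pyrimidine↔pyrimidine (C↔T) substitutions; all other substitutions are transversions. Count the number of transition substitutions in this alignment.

2

The sequences differ at positions 2 (A/G, transition), 4 (A/G, transition), 5 (C/A, transversion), 14 (A/C, transversion), 15 (C/A, transversion), 16 (C/A, transversion), 17 (C/A, transversion), 21 (C/G, transversion), 24 (C/G, transversion), 26 (T/G, transversion), 27 (G/T, transversion).
Of the 11 differences, 2 transitions and 9 transversions, so the answer is 2.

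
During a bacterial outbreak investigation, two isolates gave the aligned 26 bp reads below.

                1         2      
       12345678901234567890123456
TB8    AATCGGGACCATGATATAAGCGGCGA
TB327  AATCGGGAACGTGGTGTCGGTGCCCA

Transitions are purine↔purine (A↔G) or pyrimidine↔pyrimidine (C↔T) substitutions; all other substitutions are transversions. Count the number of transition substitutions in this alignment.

The sequences differ at positions 9 (C/A, transversion), 11 (A/G, transition), 14 (A/G, transition), 16 (A/G, transition), 18 (A/C, transversion), 19 (A/G, transition), 21 (C/T, transition), 23 (G/C, transversion), 25 (G/C, transversion).
Of the 9 differences, 5 transitions and 4 transversions, so the answer is 5.

5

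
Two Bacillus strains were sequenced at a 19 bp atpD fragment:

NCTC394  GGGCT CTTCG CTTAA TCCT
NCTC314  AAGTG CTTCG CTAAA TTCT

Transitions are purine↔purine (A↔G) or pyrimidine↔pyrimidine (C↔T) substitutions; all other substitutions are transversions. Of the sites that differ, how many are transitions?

The sequences differ at positions 1 (G/A, transition), 2 (G/A, transition), 4 (C/T, transition), 5 (T/G, transversion), 13 (T/A, transversion), 17 (C/T, transition).
Of the 6 differences, 4 transitions and 2 transversions, so the answer is 4.

4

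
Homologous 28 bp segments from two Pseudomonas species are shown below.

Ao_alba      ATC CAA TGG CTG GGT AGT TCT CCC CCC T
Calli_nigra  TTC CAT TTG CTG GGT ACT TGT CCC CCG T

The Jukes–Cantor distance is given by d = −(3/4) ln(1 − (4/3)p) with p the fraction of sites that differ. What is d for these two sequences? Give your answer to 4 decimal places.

The sequences differ at positions 1 (A/T), 6 (A/T), 8 (G/T), 17 (G/C), 20 (C/G), 27 (C/G).
p = 6/28 = 0.214286.
d = −0.75 · ln(1 − (4/3)·0.214286) = −0.75 · ln(0.714285) = −0.75 · (-0.336473) = 0.2524.

0.2524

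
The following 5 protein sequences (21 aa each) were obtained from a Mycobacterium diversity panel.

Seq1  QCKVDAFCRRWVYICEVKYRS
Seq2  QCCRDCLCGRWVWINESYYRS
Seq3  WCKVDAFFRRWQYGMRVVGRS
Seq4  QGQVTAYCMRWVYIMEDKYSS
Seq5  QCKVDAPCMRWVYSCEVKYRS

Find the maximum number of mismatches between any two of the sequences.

Pairwise Hamming distances:
  Seq1 vs Seq2: 9
  Seq1 vs Seq3: 8
  Seq1 vs Seq4: 8
  Seq1 vs Seq5: 3
  Seq2 vs Seq3: 15
  Seq2 vs Seq4: 12
  Seq2 vs Seq5: 10
  Seq3 vs Seq4: 14
  Seq3 vs Seq5: 10
  Seq4 vs Seq5: 8
The largest is 15, between Seq2 and Seq3.

15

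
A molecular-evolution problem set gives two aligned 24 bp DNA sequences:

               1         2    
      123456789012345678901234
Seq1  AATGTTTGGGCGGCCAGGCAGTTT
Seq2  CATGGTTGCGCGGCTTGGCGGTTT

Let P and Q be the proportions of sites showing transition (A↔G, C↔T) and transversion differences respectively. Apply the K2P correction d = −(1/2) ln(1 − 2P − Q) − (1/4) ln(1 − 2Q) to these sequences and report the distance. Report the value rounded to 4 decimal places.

Mismatches occur at site 1 (A→C, transversion), site 5 (T→G, transversion), site 9 (G→C, transversion), site 15 (C→T, transition), site 16 (A→T, transversion), site 20 (A→G, transition).
Of the 6 differences, 2 transitions and 4 transversions over 24 sites: P = 2/24 = 0.083333, Q = 4/24 = 0.166667.
d = −0.5·ln(0.666667) − 0.25·ln(0.666666) = −0.5·(-0.405465) − 0.25·(-0.405466) = 0.3041.

0.3041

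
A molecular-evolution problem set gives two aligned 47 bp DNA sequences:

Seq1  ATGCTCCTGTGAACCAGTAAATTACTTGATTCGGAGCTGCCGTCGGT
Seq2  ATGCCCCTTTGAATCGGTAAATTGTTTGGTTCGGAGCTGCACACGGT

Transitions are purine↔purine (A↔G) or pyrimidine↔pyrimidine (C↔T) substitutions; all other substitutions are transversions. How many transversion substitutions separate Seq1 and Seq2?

4

The sequences differ at positions 5 (T/C, transition), 9 (G/T, transversion), 14 (C/T, transition), 16 (A/G, transition), 24 (A/G, transition), 25 (C/T, transition), 29 (A/G, transition), 41 (C/A, transversion), 42 (G/C, transversion), 43 (T/A, transversion).
Of the 10 differences, 6 transitions and 4 transversions, so the answer is 4.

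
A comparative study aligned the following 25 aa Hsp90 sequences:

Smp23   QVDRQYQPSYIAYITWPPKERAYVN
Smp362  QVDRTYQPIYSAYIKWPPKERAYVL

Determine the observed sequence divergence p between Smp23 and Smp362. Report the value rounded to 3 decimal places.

Differing sites — 5:Q/T; 9:S/I; 11:I/S; 15:T/K; 25:N/L.
There are 5 differences over 25 sites, so p = 5/25 = 0.200.

0.200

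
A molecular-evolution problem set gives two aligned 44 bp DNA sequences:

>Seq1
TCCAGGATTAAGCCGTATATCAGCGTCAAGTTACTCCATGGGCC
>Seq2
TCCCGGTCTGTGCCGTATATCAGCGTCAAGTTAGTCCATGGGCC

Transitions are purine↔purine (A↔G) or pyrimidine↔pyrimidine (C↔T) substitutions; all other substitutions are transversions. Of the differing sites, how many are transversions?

The sequences differ at positions 4 (A/C, transversion), 7 (A/T, transversion), 8 (T/C, transition), 10 (A/G, transition), 11 (A/T, transversion), 34 (C/G, transversion).
Of the 6 differences, 2 transitions and 4 transversions, so the answer is 4.

4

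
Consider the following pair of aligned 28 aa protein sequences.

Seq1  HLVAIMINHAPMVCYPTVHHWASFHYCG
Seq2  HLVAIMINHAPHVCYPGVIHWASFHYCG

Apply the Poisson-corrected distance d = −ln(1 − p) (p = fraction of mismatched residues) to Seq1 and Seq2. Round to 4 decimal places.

0.1133

The sequences differ at positions 12 (M/H), 17 (T/G), 19 (H/I).
p = 3/28 = 0.107143.
d = −ln(1 − 0.107143) = −ln(0.892857) = 0.1133.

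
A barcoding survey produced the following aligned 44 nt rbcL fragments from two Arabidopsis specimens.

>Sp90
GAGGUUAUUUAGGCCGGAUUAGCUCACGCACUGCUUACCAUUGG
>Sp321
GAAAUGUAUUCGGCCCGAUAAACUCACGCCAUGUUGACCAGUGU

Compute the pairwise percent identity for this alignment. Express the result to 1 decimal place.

Differing sites — 3:G/A; 4:G/A; 6:U/G; 7:A/U; 8:U/A; 11:A/C; 16:G/C; 20:U/A; 22:G/A; 30:A/C; 31:C/A; 34:C/U; 36:U/G; 41:U/G; 44:G/U.
29 of the 44 sites match, so the percent identity is 29/44 × 100 = 65.9%.

65.9%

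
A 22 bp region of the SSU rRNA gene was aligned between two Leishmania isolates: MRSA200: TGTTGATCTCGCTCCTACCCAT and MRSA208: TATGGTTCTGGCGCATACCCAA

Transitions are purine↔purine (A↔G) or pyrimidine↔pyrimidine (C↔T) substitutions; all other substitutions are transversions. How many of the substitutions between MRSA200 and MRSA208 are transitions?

1

The sequences differ at positions 2 (G/A, transition), 4 (T/G, transversion), 6 (A/T, transversion), 10 (C/G, transversion), 13 (T/G, transversion), 15 (C/A, transversion), 22 (T/A, transversion).
Of the 7 differences, 1 transition and 6 transversions, so the answer is 1.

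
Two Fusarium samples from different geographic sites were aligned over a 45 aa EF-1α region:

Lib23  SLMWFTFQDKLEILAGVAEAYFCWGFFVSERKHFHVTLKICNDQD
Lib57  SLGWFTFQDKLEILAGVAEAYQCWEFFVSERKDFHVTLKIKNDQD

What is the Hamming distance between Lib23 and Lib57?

The sequences differ at positions 3 (M/G), 22 (F/Q), 25 (G/E), 33 (H/D), 41 (C/K).
That gives 5 mismatches out of 45 aligned sites, so the Hamming distance is 5.

5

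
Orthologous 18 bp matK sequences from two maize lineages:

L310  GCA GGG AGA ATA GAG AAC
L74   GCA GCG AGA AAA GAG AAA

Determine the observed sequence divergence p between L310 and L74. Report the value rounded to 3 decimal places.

0.167

The sequences differ at positions 5 (G/C), 11 (T/A), 18 (C/A).
There are 3 differences over 18 sites, so p = 3/18 = 0.167.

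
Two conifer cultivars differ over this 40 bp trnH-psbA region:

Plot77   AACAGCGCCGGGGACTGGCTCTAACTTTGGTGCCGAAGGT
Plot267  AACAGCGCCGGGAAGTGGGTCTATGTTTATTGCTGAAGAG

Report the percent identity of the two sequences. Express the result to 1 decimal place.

75.0%

Mismatches occur at site 13 (G→A), site 15 (C→G), site 19 (C→G), site 24 (A→T), site 25 (C→G), site 29 (G→A), site 30 (G→T), site 34 (C→T), site 39 (G→A), site 40 (T→G).
30 of the 40 sites match, so the percent identity is 30/40 × 100 = 75.0%.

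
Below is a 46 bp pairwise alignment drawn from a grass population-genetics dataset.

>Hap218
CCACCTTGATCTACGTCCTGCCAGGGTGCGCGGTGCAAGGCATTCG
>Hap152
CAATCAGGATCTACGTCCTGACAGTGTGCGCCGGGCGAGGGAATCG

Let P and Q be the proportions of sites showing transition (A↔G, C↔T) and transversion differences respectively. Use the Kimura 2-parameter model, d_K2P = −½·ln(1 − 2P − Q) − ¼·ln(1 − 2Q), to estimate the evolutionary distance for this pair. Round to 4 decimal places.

Mismatches occur at site 2 (C→A, transversion), site 4 (C→T, transition), site 6 (T→A, transversion), site 7 (T→G, transversion), site 21 (C→A, transversion), site 25 (G→T, transversion), site 32 (G→C, transversion), site 34 (T→G, transversion), site 37 (A→G, transition), site 41 (C→G, transversion), site 43 (T→A, transversion).
Of the 11 differences, 2 transitions and 9 transversions over 46 sites: P = 2/46 = 0.043478, Q = 9/46 = 0.195652.
d = −0.5·ln(0.717392) − 0.25·ln(0.608696) = −0.5·(-0.332133) − 0.25·(-0.496436) = 0.2902.

0.2902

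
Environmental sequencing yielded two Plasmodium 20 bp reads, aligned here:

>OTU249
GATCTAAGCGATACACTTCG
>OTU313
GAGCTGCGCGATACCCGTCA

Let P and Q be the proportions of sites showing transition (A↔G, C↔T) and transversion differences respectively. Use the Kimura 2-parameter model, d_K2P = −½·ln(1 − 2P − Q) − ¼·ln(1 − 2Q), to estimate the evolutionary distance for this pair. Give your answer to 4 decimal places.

Differing sites — 3:T/G (Tv); 6:A/G (Ti); 7:A/C (Tv); 15:A/C (Tv); 17:T/G (Tv); 20:G/A (Ti).
Of the 6 differences, 2 transitions and 4 transversions over 20 sites: P = 2/20 = 0.100000, Q = 4/20 = 0.200000.
d = −0.5·ln(0.600000) − 0.25·ln(0.600000) = −0.5·(-0.510826) − 0.25·(-0.510826) = 0.3831.

0.3831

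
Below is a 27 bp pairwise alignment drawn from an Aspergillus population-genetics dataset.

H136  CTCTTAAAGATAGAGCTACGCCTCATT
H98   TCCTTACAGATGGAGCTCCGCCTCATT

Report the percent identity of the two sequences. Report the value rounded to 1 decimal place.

81.5%

Mismatches occur at site 1 (C/T), site 2 (T/C), site 7 (A/C), site 12 (A/G), site 18 (A/C).
22 of the 27 sites match, so the percent identity is 22/27 × 100 = 81.5%.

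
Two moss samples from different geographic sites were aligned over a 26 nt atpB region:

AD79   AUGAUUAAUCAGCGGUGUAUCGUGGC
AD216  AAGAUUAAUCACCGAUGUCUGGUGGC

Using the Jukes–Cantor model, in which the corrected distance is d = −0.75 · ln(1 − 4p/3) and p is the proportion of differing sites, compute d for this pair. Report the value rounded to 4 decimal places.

The sequences differ at positions 2 (U/A), 12 (G/C), 15 (G/A), 19 (A/C), 21 (C/G).
p = 5/26 = 0.192308.
d = −0.75 · ln(1 − (4/3)·0.192308) = −0.75 · ln(0.743589) = −0.75 · (-0.296267) = 0.2222.

0.2222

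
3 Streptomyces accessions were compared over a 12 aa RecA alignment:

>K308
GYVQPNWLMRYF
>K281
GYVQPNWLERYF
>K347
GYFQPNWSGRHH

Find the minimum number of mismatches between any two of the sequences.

1

Pairwise Hamming distances:
  K308 vs K281: 1
  K308 vs K347: 5
  K281 vs K347: 5
The smallest is 1, between K308 and K281.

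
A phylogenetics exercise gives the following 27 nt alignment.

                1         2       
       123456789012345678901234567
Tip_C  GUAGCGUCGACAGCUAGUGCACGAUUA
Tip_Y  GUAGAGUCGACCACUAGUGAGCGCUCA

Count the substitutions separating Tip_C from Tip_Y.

The sequences differ at positions 5 (C/A), 12 (A/C), 13 (G/A), 20 (C/A), 21 (A/G), 24 (A/C), 26 (U/C).
That gives 7 mismatches out of 27 aligned sites, so the Hamming distance is 7.

7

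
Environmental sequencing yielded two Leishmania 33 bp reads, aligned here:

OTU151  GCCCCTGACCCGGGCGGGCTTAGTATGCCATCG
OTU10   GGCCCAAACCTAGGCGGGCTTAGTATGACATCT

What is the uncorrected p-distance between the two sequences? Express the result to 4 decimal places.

0.2121

Mismatches occur at site 2 (C→G), site 6 (T→A), site 7 (G→A), site 11 (C→T), site 12 (G→A), site 28 (C→A), site 33 (G→T).
There are 7 differences over 33 sites, so p = 7/33 = 0.2121.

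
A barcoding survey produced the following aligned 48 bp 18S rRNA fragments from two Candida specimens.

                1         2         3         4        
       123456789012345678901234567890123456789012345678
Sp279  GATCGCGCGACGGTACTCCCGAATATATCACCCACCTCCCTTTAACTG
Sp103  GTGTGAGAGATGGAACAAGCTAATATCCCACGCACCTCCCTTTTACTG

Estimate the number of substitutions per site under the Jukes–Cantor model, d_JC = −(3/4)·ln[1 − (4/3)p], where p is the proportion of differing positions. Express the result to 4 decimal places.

0.4042

The sequences differ at positions 2 (A/T), 3 (T/G), 4 (C/T), 6 (C/A), 8 (C/A), 11 (C/T), 14 (T/A), 17 (T/A), 18 (C/A), 19 (C/G), 21 (G/T), 27 (A/C), 28 (T/C), 32 (C/G), 44 (A/T).
p = 15/48 = 0.312500.
d = −0.75 · ln(1 − (4/3)·0.312500) = −0.75 · ln(0.583333) = −0.75 · (-0.538997) = 0.4042.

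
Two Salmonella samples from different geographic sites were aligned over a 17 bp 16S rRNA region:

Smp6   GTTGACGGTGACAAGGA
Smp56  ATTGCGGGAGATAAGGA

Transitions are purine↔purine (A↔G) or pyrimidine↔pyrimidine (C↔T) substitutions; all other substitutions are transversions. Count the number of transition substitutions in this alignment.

2

Differing sites — 1:G/A (Ti); 5:A/C (Tv); 6:C/G (Tv); 9:T/A (Tv); 12:C/T (Ti).
Of the 5 differences, 2 transitions and 3 transversions, so the answer is 2.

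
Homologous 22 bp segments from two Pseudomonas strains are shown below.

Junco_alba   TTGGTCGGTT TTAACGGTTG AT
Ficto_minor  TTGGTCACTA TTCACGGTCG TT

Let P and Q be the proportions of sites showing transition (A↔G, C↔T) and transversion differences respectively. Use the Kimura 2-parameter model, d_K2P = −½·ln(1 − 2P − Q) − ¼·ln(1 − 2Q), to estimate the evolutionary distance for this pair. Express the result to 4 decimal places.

Differing sites — 7:G/A (Ti); 8:G/C (Tv); 10:T/A (Tv); 13:A/C (Tv); 19:T/C (Ti); 21:A/T (Tv).
Of the 6 differences, 2 transitions and 4 transversions over 22 sites: P = 2/22 = 0.090909, Q = 4/22 = 0.181818.
d = −0.5·ln(0.636364) − 0.25·ln(0.636364) = −0.5·(-0.451985) − 0.25·(-0.451985) = 0.3390.

0.3390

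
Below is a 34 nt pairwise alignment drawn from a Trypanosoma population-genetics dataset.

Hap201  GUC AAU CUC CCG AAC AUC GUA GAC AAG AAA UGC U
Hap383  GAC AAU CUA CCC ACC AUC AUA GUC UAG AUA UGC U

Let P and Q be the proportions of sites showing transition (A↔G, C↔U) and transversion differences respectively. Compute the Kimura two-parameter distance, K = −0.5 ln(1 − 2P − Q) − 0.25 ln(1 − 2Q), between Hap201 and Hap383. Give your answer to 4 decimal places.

0.2864

The sequences differ at positions 2 (U/A, transversion), 9 (C/A, transversion), 12 (G/C, transversion), 14 (A/C, transversion), 19 (G/A, transition), 23 (A/U, transversion), 25 (A/U, transversion), 29 (A/U, transversion).
Of the 8 differences, 1 transition and 7 transversions over 34 sites: P = 1/34 = 0.029412, Q = 7/34 = 0.205882.
d = −0.5·ln(0.735294) − 0.25·ln(0.588236) = −0.5·(-0.307485) − 0.25·(-0.530627) = 0.2864.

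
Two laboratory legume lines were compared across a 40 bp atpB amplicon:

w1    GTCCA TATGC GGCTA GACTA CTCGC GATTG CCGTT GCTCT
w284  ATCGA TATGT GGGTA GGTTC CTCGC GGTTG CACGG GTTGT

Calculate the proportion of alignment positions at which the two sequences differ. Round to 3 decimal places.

Differing sites — 1:G/A; 4:C/G; 10:C/T; 13:C/G; 17:A/G; 18:C/T; 20:A/C; 27:A/G; 32:C/A; 33:G/C; 34:T/G; 35:T/G; 37:C/T; 39:C/G.
There are 14 differences over 40 sites, so p = 14/40 = 0.350.

0.350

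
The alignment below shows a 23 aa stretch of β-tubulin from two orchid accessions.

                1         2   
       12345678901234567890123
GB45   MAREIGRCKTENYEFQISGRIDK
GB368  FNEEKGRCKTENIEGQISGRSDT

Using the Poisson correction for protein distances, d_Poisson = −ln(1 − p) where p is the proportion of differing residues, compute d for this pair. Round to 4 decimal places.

Mismatches occur at site 1 (M/F), site 2 (A/N), site 3 (R/E), site 5 (I/K), site 13 (Y/I), site 15 (F/G), site 21 (I/S), site 23 (K/T).
p = 8/23 = 0.347826.
d = −ln(1 − 0.347826) = −ln(0.652174) = 0.4274.

0.4274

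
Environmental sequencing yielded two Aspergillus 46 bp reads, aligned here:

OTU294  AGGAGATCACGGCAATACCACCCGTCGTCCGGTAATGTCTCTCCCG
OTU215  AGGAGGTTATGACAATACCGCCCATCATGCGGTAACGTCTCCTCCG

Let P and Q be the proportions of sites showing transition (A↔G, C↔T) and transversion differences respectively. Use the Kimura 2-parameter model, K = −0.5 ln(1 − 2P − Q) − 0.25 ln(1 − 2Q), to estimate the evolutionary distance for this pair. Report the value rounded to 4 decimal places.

The sequences differ at positions 6 (A/G, transition), 8 (C/T, transition), 10 (C/T, transition), 12 (G/A, transition), 20 (A/G, transition), 24 (G/A, transition), 27 (G/A, transition), 29 (C/G, transversion), 36 (T/C, transition), 42 (T/C, transition), 43 (C/T, transition).
Of the 11 differences, 10 transitions and 1 transversion over 46 sites: P = 10/46 = 0.217391, Q = 1/46 = 0.021739.
d = −0.5·ln(0.543479) − 0.25·ln(0.956522) = −0.5·(-0.609764) − 0.25·(-0.044451) = 0.3160.

0.3160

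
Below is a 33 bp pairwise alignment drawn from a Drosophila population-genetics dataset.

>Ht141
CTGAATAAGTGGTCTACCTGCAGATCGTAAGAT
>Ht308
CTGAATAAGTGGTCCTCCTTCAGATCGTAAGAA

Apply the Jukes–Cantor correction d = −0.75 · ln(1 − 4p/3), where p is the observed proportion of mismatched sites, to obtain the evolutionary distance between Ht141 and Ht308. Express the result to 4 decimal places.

0.1322

Differing sites — 15:T/C; 16:A/T; 20:G/T; 33:T/A.
p = 4/33 = 0.121212.
d = −0.75 · ln(1 − (4/3)·0.121212) = −0.75 · ln(0.838384) = −0.75 · (-0.176279) = 0.1322.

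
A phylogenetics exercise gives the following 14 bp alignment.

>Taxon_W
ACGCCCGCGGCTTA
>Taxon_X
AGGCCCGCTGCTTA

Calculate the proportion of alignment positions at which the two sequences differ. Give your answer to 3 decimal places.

The sequences differ at positions 2 (C/G), 9 (G/T).
There are 2 differences over 14 sites, so p = 2/14 = 0.143.

0.143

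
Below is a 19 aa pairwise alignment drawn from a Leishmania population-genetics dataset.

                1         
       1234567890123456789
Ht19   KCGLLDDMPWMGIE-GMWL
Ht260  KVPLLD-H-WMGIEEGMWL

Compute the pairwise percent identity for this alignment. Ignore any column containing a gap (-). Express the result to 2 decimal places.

Excluding the 3 gap columns leaves 16 comparable sites.
The sequences differ at positions 2 (C/V), 3 (G/P), 8 (M/H).
13 of the 16 comparable sites match, so the percent identity is 13/16 × 100 = 81.25%.

81.25%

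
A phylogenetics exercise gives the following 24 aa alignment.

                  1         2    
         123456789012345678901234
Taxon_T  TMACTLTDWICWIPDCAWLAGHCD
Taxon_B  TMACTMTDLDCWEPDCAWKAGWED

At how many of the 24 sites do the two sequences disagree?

Mismatches occur at site 6 (L/M), site 9 (W/L), site 10 (I/D), site 13 (I/E), site 19 (L/K), site 22 (H/W), site 23 (C/E).
That gives 7 mismatches out of 24 aligned sites, so the Hamming distance is 7.

7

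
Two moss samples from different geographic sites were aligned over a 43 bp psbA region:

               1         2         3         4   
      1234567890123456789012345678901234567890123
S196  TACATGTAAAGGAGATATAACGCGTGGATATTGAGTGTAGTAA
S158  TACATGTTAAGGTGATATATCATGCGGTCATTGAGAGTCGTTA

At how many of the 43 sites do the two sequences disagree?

11

The sequences differ at positions 8 (A/T), 13 (A/T), 20 (A/T), 22 (G/A), 23 (C/T), 25 (T/C), 28 (A/T), 29 (T/C), 36 (T/A), 39 (A/C), 42 (A/T).
That gives 11 mismatches out of 43 aligned sites, so the Hamming distance is 11.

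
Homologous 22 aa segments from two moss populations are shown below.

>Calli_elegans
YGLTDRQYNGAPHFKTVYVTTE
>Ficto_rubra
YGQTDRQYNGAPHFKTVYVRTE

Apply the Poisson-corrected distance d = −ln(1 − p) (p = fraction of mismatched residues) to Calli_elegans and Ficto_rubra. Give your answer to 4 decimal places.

Mismatches occur at site 3 (L/Q), site 20 (T/R).
p = 2/22 = 0.090909.
d = −ln(1 − 0.090909) = −ln(0.909091) = 0.0953.

0.0953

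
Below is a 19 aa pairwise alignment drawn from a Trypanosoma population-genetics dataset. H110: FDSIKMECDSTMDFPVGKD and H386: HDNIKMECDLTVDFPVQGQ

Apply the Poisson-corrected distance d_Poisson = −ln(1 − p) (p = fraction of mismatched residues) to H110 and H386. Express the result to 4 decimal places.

The sequences differ at positions 1 (F/H), 3 (S/N), 10 (S/L), 12 (M/V), 17 (G/Q), 18 (K/G), 19 (D/Q).
p = 7/19 = 0.368421.
d = −ln(1 − 0.368421) = −ln(0.631579) = 0.4595.

0.4595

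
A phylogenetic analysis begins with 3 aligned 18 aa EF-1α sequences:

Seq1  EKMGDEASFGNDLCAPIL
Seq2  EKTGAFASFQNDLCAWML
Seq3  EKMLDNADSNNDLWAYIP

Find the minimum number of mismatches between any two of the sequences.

6

Pairwise Hamming distances:
  Seq1 vs Seq2: 6
  Seq1 vs Seq3: 8
  Seq2 vs Seq3: 11
The smallest is 6, between Seq1 and Seq2.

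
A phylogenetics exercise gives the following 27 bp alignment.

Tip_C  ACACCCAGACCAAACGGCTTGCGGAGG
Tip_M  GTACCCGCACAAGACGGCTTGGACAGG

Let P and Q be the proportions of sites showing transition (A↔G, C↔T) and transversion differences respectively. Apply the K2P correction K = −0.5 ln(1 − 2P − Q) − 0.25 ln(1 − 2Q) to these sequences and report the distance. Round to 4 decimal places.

0.4533

Differing sites — 1:A/G (Ti); 2:C/T (Ti); 7:A/G (Ti); 8:G/C (Tv); 11:C/A (Tv); 13:A/G (Ti); 22:C/G (Tv); 23:G/A (Ti); 24:G/C (Tv).
Of the 9 differences, 5 transitions and 4 transversions over 27 sites: P = 5/27 = 0.185185, Q = 4/27 = 0.148148.
d = −0.5·ln(0.481482) − 0.25·ln(0.703704) = −0.5·(-0.730886) − 0.25·(-0.351397) = 0.4533.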